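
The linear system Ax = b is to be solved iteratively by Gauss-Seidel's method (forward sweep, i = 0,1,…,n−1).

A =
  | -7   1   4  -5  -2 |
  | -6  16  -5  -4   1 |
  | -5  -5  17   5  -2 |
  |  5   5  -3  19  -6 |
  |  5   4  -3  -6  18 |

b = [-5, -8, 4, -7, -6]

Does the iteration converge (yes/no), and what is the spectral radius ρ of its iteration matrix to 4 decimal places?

A = D + L + U where D = diag(-7, 16, 17, 19, 18).
Gauss-Seidel: T = -(D+L)⁻¹U, row 0 first, T[0,3] = -(-5)/(-7) = -0.7143; later rows by forward substitution.
  T[0,:] = [+0.0000 +0.1429 +0.5714 -0.7143 -0.2857]
  T[1,:] = [+0.0000 +0.0536 +0.5268 -0.0179 -0.1696]
  T[2,:] = [+0.0000 +0.0578 +0.3230 -0.5095 -0.0163]
  T[3,:] = [+0.0000 -0.0426 -0.2380 +0.1122 +0.4330]
  T[4,:] = [+0.0000 -0.0561 -0.3013 +0.1549 +0.2587]
|λ(T)| sorted: 0.8371, 0.1586, 0.1586, 0.0547, 0.0000.
spectral radius ρ = 0.8371; 0.8371 < 1, so it converges for any x₀.

yes, ρ = 0.8371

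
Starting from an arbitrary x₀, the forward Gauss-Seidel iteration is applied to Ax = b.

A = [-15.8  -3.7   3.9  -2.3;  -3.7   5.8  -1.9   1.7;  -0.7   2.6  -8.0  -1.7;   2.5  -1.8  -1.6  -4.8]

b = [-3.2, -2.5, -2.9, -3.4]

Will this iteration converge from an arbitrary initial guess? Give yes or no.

yes

Split A = D + L + U, D = diag(-15.8, 5.8, -8, -4.8).
T_GS = -(D+L)⁻¹U: row 0 first, T[0,2] = -(3.9)/(-15.8) = +0.2468; later rows by forward substitution.
  T[0,:] = [+0.0000 -0.2342 +0.2468 -0.1456]
  T[1,:] = [+0.0000 -0.1494 +0.4851 -0.3860]
  T[2,:] = [+0.0000 -0.0281 +0.1360 -0.3252]
  T[3,:] = [+0.0000 -0.0566 -0.0987 +0.1773]
eigenvalue magnitudes: 0.3850, 0.1485, 0.1485, 0.0000.
spectral radius ρ = 0.3850; 0.3850 < 1, so it converges for any x₀.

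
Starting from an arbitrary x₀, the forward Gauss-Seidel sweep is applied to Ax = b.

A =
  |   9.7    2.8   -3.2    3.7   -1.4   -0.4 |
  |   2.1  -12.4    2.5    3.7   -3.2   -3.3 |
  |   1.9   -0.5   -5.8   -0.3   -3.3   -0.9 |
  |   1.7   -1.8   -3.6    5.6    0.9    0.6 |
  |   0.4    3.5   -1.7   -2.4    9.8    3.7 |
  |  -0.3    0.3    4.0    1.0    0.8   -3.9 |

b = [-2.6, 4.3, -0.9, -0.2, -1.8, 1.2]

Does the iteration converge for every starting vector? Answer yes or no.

yes

A = D + L + U where D = diag(9.7, -12.4, -5.8, 5.6, 9.8, -3.9).
T_GS = -(D+L)⁻¹U: row 0 first, T[0,3] = -(3.7)/(9.7) = -0.3814; later rows by forward substitution.
  T[0,:] = [+0.0000  -0.2887  +0.3299  -0.3814  +0.1443  +0.0412]
  T[1,:] = [+0.0000  -0.0489  +0.2575  +0.2338  -0.2336  -0.2591]
  T[2,:] = [+0.0000  -0.0903  +0.0859  -0.1968  -0.5015  -0.1193]
  T[3,:] = [+0.0000  +0.0138  +0.0378  +0.0644  -0.6020  -0.2797]
  T[4,:] = [+0.0000  +0.0170  -0.0813  -0.0863  -0.1569  -0.3759]
  T[5,:] = [+0.0000  -0.0672  +0.0755  -0.1557  -0.7300  -0.2943]
|roots of det(T-λI)|: 0.8667, 0.3018, 0.3018, 0.0529, 0.0034, 0.0000.
spectral radius ρ = 0.8667; 0.8667 < 1, so it converges for any x₀.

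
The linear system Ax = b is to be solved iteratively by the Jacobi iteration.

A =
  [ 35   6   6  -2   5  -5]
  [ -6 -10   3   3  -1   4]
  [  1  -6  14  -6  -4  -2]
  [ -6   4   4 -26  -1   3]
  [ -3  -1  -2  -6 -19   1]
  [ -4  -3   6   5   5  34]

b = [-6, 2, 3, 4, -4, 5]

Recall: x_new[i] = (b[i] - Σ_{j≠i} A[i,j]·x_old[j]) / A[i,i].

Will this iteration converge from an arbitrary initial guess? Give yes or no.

yes

Write A = D+L+U with D = diag(35, -10, 14, -26, -19, 34).
T_J = -D⁻¹(L+U): T[2,3] = -(-6)/(14) = +0.4286; T[2,2] = 0.
  T[0,:] = [+0.0000, -0.1714, -0.1714, +0.0571, -0.1429, +0.1429]
  T[1,:] = [-0.6000, +0.0000, +0.3000, +0.3000, -0.1000, +0.4000]
  T[2,:] = [-0.0714, +0.4286, +0.0000, +0.4286, +0.2857, +0.1429]
  T[3,:] = [-0.2308, +0.1538, +0.1538, +0.0000, -0.0385, +0.1154]
  T[4,:] = [-0.1579, -0.0526, -0.1053, -0.3158, +0.0000, +0.0526]
  T[5,:] = [+0.1176, +0.0882, -0.1765, -0.1471, -0.1471, +0.0000]
|λ(T)| sorted: 0.6362, 0.5125, 0.2033, 0.2012, 0.2012, 0.0454.
ρ(T) = max|λ| = 0.6362; 0.6362 < 1 ⇒ converges.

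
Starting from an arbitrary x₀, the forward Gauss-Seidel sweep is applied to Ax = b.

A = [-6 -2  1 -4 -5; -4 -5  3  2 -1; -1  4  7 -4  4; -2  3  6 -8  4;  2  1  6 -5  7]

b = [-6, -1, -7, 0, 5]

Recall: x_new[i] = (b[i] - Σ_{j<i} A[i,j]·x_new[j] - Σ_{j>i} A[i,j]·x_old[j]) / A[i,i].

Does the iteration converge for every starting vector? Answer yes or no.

Split A = D + L + U, D = diag(-6, -5, 7, -8, 7).
T_GS = -(D+L)⁻¹U: row 0 first, T[0,2] = -(1)/(-6) = +0.1667; later rows by forward substitution.
  T[0,:] = [+0.0000  -0.3333  +0.1667  -0.6667  -0.8333]
  T[1,:] = [+0.0000  +0.2667  +0.4667  +0.9333  +0.4667]
  T[2,:] = [+0.0000  -0.2000  -0.2429  -0.0571  -0.9571]
  T[3,:] = [+0.0000  +0.0333  -0.0488  +0.4738  +0.1655]
  T[4,:] = [+0.0000  +0.2524  +0.0590  +0.4446  +1.1100]
moduli |λ_i(T)| = 1.2828, 0.2858, 0.2858, 0.1559, 0.0000.
ρ(T) = max|λ| = 1.2828; 1.2828 > 1, so it fails to converge.

no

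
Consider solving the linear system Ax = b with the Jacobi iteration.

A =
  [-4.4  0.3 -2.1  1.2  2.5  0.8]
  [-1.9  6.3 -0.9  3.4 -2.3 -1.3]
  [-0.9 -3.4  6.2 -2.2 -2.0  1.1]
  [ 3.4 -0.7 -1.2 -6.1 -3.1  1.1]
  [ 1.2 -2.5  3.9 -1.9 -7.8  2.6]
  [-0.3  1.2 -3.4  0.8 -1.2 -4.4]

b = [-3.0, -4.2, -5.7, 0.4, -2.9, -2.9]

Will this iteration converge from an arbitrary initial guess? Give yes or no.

Diagonal D = diag(-4.4, 6.3, 6.2, -6.1, -7.8, -4.4); L, U strict lower/upper.
T_J = -D⁻¹(L+U): T[4,0] = -(1.2)/(-7.8) = +0.1538; T[4,4] = 0.
  T[0,:] = [+0.0000  +0.0682  -0.4773  +0.2727  +0.5682  +0.1818]
  T[1,:] = [+0.3016  +0.0000  +0.1429  -0.5397  +0.3651  +0.2063]
  T[2,:] = [+0.1452  +0.5484  +0.0000  +0.3548  +0.3226  -0.1774]
  T[3,:] = [+0.5574  -0.1148  -0.1967  +0.0000  -0.5082  +0.1803]
  T[4,:] = [+0.1538  -0.3205  +0.5000  -0.2436  +0.0000  +0.3333]
  T[5,:] = [-0.0682  +0.2727  -0.7727  +0.1818  -0.2727  +0.0000]
|λ(T)| sorted: 1.1650, 0.6031, 0.6031, 0.4927, 0.4927, 0.3704.
ρ = 1.1650; 1.1650 > 1, so it fails to converge.

no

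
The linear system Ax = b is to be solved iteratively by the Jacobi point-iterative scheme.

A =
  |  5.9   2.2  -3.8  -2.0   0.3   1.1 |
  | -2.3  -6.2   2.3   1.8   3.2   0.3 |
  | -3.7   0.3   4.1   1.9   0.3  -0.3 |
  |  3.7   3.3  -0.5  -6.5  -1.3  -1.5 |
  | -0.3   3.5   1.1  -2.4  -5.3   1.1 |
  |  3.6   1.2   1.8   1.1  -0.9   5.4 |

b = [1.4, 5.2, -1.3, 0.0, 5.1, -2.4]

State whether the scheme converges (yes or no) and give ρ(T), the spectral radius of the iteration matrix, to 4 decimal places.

no, ρ = 1.3365

A = D + L + U where D = diag(5.9, -6.2, 4.1, -6.5, -5.3, 5.4).
T_J = -D⁻¹(L+U): T[0,1] = -(2.2)/(5.9) = -0.3729; T[0,0] = 0.
  T[0,:] = [+0.0000 -0.3729 +0.6441 +0.3390 -0.0508 -0.1864]
  T[1,:] = [-0.3710 +0.0000 +0.3710 +0.2903 +0.5161 +0.0484]
  T[2,:] = [+0.9024 -0.0732 +0.0000 -0.4634 -0.0732 +0.0732]
  T[3,:] = [+0.5692 +0.5077 -0.0769 +0.0000 -0.2000 -0.2308]
  T[4,:] = [-0.0566 +0.6604 +0.2075 -0.4528 +0.0000 +0.2075]
  T[5,:] = [-0.6667 -0.2222 -0.3333 -0.2037 +0.1667 +0.0000]
|roots of det(T-λI)|: 1.3365, 0.9934, 0.6376, 0.6376, 0.4715, 0.2262.
ρ = 1.3365; 1.3365 > 1, so it fails to converge.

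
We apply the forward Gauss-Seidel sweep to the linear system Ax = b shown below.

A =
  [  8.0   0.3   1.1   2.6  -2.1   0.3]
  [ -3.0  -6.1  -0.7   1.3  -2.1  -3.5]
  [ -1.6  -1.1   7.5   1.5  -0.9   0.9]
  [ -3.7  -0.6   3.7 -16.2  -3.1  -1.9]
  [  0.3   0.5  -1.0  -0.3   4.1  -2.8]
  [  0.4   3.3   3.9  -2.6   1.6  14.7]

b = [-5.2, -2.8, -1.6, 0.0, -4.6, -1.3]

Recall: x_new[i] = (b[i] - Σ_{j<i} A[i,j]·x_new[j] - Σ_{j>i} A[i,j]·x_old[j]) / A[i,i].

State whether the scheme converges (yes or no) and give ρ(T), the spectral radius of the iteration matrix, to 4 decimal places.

yes, ρ = 0.3015

Write A = D+L+U with D = diag(8, -6.1, 7.5, -16.2, 4.1, 14.7).
T_GS = -(D+L)⁻¹U: row 0 first, T[0,1] = -(0.3)/(8) = -0.0375; later rows by forward substitution.
  T[0,:] = [+0.0000, -0.0375, -0.1375, -0.3250, +0.2625, -0.0375]
  T[1,:] = [+0.0000, +0.0184, -0.0471, +0.3730, -0.4734, -0.5553]
  T[2,:] = [+0.0000, -0.0053, -0.0362, -0.2146, +0.1066, -0.2094]
  T[3,:] = [+0.0000, +0.0067, +0.0249, +0.0114, -0.2094, -0.1360]
  T[4,:] = [+0.0000, -0.0003, +0.0088, -0.0732, +0.0492, +0.6924]
  T[5,:] = [+0.0000, -0.0005, +0.0274, -0.0080, +0.0284, +0.0818]
moduli |λ_i(T)| = 0.3015, 0.1485, 0.1485, 0.1455, 0.0032, 0.0000.
spectral radius ρ = 0.3015; 0.3015 < 1, so it converges for any x₀.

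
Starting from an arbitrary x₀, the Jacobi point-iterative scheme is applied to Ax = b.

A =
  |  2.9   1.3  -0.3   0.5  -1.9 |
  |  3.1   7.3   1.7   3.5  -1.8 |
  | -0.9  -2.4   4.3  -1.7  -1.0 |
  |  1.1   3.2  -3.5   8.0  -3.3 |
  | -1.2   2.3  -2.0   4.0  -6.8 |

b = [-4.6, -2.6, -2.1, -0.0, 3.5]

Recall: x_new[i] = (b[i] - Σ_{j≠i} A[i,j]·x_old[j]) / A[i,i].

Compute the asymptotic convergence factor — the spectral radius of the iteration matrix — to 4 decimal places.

1.1349

Split A = D + L + U, D = diag(2.9, 7.3, 4.3, 8, -6.8).
T_J = -D⁻¹(L+U): T[3,1] = -(3.2)/(8) = -0.4000; T[3,3] = 0.
  T[0,:] = [+0.0000 -0.4483 +0.1034 -0.1724 +0.6552]
  T[1,:] = [-0.4247 +0.0000 -0.2329 -0.4795 +0.2466]
  T[2,:] = [+0.2093 +0.5581 +0.0000 +0.3953 +0.2326]
  T[3,:] = [-0.1375 -0.4000 +0.4375 +0.0000 +0.4125]
  T[4,:] = [-0.1765 +0.3382 -0.2941 +0.5882 +0.0000]
|λ(T)| sorted: 1.1349, 0.5210, 0.5210, 0.4834, 0.4834.
spectral radius ρ = 1.1349; 1.1349 > 1, so it fails to converge.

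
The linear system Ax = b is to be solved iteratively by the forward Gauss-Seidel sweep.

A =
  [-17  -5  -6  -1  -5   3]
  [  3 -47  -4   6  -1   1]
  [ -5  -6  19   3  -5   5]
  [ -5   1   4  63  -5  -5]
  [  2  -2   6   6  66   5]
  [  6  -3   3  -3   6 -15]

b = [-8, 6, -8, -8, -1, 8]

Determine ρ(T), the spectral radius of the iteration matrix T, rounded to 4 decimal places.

0.2713

Let D = diag(-17, -47, 19, 63, 66, -15); L, U the strict triangles.
Gauss-Seidel: T = -(D+L)⁻¹U, row 0 first, T[0,4] = -(-5)/(-17) = -0.2941; later rows by forward substitution.
  T[0,:] = [+0.0000 -0.2941 -0.3529 -0.0588 -0.2941 +0.1765]
  T[1,:] = [+0.0000 -0.0188 -0.1076 +0.1239 -0.0401 +0.0325]
  T[2,:] = [+0.0000 -0.0833 -0.1269 -0.1342 +0.1731 -0.2064]
  T[3,:] = [+0.0000 -0.0178 -0.0182 +0.0019 +0.0457 +0.1060]
  T[4,:] = [+0.0000 +0.0175 +0.0206 +0.0176 -0.0122 -0.0710]
  T[5,:] = [+0.0000 -0.1200 -0.1331 -0.0685 -0.0890 -0.0268]
|eigenvalues of T|: 0.2713, 0.1192, 0.1192, 0.1093, 0.0226, 0.0000.
ρ(T) = max|λ| = 0.2713; 0.2713 < 1, so it converges for any x₀.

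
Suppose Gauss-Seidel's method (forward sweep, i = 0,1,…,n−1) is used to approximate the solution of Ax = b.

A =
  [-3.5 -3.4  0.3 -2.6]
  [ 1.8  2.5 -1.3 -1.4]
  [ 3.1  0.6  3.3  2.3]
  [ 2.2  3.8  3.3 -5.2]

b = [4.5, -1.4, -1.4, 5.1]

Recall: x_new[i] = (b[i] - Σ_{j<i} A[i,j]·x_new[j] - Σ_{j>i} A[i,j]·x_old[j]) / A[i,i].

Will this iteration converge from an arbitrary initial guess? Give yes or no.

Let D = diag(-3.5, 2.5, 3.3, -5.2); L, U the strict triangles.
T_GS = -(D+L)⁻¹U: row 0 first, T[0,3] = -(-2.6)/(-3.5) = -0.7429; later rows by forward substitution.
  T[0,:] = [+0.0000, -0.9714, +0.0857, -0.7429]
  T[1,:] = [+0.0000, +0.6994, +0.4583, +1.0949]
  T[2,:] = [+0.0000, +0.7854, -0.1638, -0.1982]
  T[3,:] = [+0.0000, +0.5985, +0.2672, +0.3600]
moduli |λ_i(T)| = 1.5348, 0.3911, 0.2481, 0.0000.
ρ(T) = max|λ| = 1.5348; 1.5348 > 1: divergent.

no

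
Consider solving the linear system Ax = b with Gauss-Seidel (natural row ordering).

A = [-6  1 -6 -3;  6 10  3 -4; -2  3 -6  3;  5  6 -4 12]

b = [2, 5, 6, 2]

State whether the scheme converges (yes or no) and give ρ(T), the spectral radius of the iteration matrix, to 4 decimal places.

yes, ρ = 0.9483

Diagonal D = diag(-6, 10, -6, 12); L, U strict lower/upper.
Gauss-Seidel: T = -(D+L)⁻¹U, row 0 first, T[0,1] = -(1)/(-6) = +0.1667; later rows by forward substitution.
  T[0,:] = [+0.0000  +0.1667  -1.0000  -0.5000]
  T[1,:] = [+0.0000  -0.1000  +0.3000  +0.7000]
  T[2,:] = [+0.0000  -0.1056  +0.4833  +1.0167]
  T[3,:] = [+0.0000  -0.0546  +0.4278  +0.1972]
|roots of det(T-λI)|: 0.9483, 0.3349, 0.0328, 0.0000.
ρ(T) = max|λ| = 0.9483; 0.9483 < 1, so it converges for any x₀.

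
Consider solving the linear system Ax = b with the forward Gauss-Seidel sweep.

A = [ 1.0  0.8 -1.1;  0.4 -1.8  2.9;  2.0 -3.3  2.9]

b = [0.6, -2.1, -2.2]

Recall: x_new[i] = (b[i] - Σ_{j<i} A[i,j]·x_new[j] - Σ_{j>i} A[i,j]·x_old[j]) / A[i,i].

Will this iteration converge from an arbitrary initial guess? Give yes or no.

no

Write A = D+L+U with D = diag(1, -1.8, 2.9).
T_GS = -(D+L)⁻¹U: row 0 first, T[0,1] = -(0.8)/(1) = -0.8000; later rows by forward substitution.
  T[0,:] = [+0.0000, -0.8000, +1.1000]
  T[1,:] = [+0.0000, -0.1778, +1.8556]
  T[2,:] = [+0.0000, +0.3494, +1.3529]
|eigenvalues of T|: 1.6984, 0.5234, 0.0000.
spectral radius ρ = 1.6984; 1.6984 > 1: divergent.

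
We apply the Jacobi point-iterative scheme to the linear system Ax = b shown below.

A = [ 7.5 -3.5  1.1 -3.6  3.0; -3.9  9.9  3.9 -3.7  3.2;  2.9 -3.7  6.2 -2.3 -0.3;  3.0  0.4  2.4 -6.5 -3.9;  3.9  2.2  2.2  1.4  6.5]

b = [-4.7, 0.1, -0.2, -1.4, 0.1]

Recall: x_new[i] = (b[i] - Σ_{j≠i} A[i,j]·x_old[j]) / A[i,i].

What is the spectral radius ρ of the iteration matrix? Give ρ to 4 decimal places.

Let D = diag(7.5, 9.9, 6.2, -6.5, 6.5); L, U the strict triangles.
Jacobi: T = -D⁻¹(L+U), T[4,0] = -(3.9)/(6.5) = -0.6000; T[4,4] = 0.
  T[0,:] = [+0.0000  +0.4667  -0.1467  +0.4800  -0.4000]
  T[1,:] = [+0.3939  +0.0000  -0.3939  +0.3737  -0.3232]
  T[2,:] = [-0.4677  +0.5968  +0.0000  +0.3710  +0.0484]
  T[3,:] = [+0.4615  +0.0615  +0.3692  +0.0000  -0.6000]
  T[4,:] = [-0.6000  -0.3385  -0.3385  -0.2154  +0.0000]
moduli |λ_i(T)| = 1.2062, 0.5811, 0.5811, 0.3526, 0.0497.
ρ = 1.2062; 1.2062 > 1 ⇒ diverges.

1.2062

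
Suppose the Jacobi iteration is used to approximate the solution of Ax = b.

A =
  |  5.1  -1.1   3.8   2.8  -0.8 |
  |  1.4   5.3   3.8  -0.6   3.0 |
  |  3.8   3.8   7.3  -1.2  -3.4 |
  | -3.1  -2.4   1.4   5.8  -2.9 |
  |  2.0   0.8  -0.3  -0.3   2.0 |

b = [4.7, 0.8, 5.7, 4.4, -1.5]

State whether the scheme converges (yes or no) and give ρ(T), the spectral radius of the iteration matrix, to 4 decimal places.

A = D + L + U where D = diag(5.1, 5.3, 7.3, 5.8, 2).
Jacobi T = -D⁻¹(L+U): T[4,1] = -(0.8)/(2) = -0.4000; T[4,4] = 0.
  T[0,:] = [+0.0000, +0.2157, -0.7451, -0.5490, +0.1569]
  T[1,:] = [-0.2642, +0.0000, -0.7170, +0.1132, -0.5660]
  T[2,:] = [-0.5205, -0.5205, +0.0000, +0.1644, +0.4658]
  T[3,:] = [+0.5345, +0.4138, -0.2414, +0.0000, +0.5000]
  T[4,:] = [-1.0000, -0.4000, +0.1500, +0.1500, +0.0000]
moduli |λ_i(T)| = 1.1311, 0.7996, 0.7996, 0.6081, 0.3538.
ρ(T) = max|λ| = 1.1311; 1.1311 > 1: divergent.

no, ρ = 1.1311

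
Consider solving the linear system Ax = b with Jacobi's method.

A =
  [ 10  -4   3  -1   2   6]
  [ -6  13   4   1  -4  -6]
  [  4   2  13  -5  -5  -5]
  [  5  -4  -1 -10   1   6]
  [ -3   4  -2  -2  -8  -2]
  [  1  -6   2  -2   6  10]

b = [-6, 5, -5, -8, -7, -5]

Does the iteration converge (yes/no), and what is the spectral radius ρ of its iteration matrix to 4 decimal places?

no, ρ = 1.2661

Split A = D + L + U, D = diag(10, 13, 13, -10, -8, 10).
T_J = -D⁻¹(L+U): T[1,4] = -(-4)/(13) = +0.3077; T[1,1] = 0.
  T[0,:] = [+0.0000, +0.4000, -0.3000, +0.1000, -0.2000, -0.6000]
  T[1,:] = [+0.4615, +0.0000, -0.3077, -0.0769, +0.3077, +0.4615]
  T[2,:] = [-0.3077, -0.1538, +0.0000, +0.3846, +0.3846, +0.3846]
  T[3,:] = [+0.5000, -0.4000, -0.1000, +0.0000, +0.1000, +0.6000]
  T[4,:] = [-0.3750, +0.5000, -0.2500, -0.2500, +0.0000, -0.2500]
  T[5,:] = [-0.1000, +0.6000, -0.2000, +0.2000, -0.6000, +0.0000]
|eigenvalues of T|: 1.2661, 0.6389, 0.6389, 0.4735, 0.3068, 0.3068.
ρ(T) = max|λ| = 1.2661; 1.2661 > 1 ⇒ diverges.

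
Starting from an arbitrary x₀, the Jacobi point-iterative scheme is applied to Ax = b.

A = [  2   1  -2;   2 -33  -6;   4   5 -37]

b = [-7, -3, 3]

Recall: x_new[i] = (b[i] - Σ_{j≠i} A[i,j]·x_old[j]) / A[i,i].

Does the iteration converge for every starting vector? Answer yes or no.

yes

Write A = D+L+U with D = diag(2, -33, -37).
Jacobi T = -D⁻¹(L+U): T[2,0] = -(4)/(-37) = +0.1081; T[2,2] = 0.
  T[0,:] = [+0.0000, -0.5000, +1.0000]
  T[1,:] = [+0.0606, +0.0000, -0.1818]
  T[2,:] = [+0.1081, +0.1351, +0.0000]
|roots of det(T-λI)|: 0.3287, 0.2341, 0.2341.
ρ(T) = max|λ| = 0.3287; 0.3287 < 1, so it converges for any x₀.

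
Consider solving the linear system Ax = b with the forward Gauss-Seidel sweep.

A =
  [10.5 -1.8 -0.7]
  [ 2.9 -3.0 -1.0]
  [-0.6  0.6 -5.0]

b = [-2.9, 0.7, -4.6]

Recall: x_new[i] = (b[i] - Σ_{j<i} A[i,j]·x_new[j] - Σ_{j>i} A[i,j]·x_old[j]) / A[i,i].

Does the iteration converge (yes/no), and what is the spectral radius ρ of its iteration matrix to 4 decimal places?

Diagonal D = diag(10.5, -3, -5); L, U strict lower/upper.
GS T = -(D+L)⁻¹U: row 0 first, T[0,2] = -(-0.7)/(10.5) = +0.0667; later rows by forward substitution.
  T[0,:] = [+0.0000  +0.1714  +0.0667]
  T[1,:] = [+0.0000  +0.1657  -0.2689]
  T[2,:] = [+0.0000  -0.0007  -0.0403]
|λ(T)| sorted: 0.1666, 0.0412, 0.0000.
ρ(T) = max|λ| = 0.1666; 0.1666 < 1: convergent.

yes, ρ = 0.1666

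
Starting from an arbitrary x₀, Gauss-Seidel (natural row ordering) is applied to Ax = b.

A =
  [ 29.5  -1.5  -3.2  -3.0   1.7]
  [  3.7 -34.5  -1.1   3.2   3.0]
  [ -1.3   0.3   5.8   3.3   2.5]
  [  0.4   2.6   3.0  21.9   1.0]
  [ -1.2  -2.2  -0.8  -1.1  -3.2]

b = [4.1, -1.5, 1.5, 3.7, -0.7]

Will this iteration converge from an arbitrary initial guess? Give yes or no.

yes

Diagonal D = diag(29.5, -34.5, 5.8, 21.9, -3.2); L, U strict lower/upper.
Gauss-Seidel: T = -(D+L)⁻¹U, row 0 first, T[0,4] = -(1.7)/(29.5) = -0.0576; later rows by forward substitution.
  T[0,:] = [+0.0000, +0.0508, +0.1085, +0.1017, -0.0576]
  T[1,:] = [+0.0000, +0.0055, -0.0203, +0.1037, +0.0808]
  T[2,:] = [+0.0000, +0.0111, +0.0254, -0.5515, -0.4481]
  T[3,:] = [+0.0000, -0.0031, -0.0031, +0.0614, +0.0072]
  T[4,:] = [+0.0000, -0.0245, -0.0320, +0.0074, +0.0756]
|λ(T)| sorted: 0.1673, 0.0765, 0.0543, 0.0227, 0.0000.
spectral radius ρ = 0.1673; 0.1673 < 1, so it converges for any x₀.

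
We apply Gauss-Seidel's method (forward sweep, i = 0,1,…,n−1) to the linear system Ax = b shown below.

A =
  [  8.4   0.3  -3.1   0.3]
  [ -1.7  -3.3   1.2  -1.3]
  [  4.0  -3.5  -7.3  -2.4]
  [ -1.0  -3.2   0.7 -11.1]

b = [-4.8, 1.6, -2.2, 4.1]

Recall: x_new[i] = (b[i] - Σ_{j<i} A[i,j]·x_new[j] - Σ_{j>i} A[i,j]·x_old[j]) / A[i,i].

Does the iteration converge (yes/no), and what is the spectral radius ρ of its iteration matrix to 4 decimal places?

yes, ρ = 0.1928

Write A = D+L+U with D = diag(8.4, -3.3, -7.3, -11.1).
Gauss-Seidel: T = -(D+L)⁻¹U, row 0 first, T[0,1] = -(0.3)/(8.4) = -0.0357; later rows by forward substitution.
  T[0,:] = [+0.0000 -0.0357 +0.3690 -0.0357]
  T[1,:] = [+0.0000 +0.0184 +0.1735 -0.3755]
  T[2,:] = [+0.0000 -0.0284 +0.1190 -0.1683]
  T[3,:] = [+0.0000 -0.0039 -0.0758 +0.1009]
eigenvalue magnitudes: 0.1928, 0.0728, 0.0274, 0.0000.
ρ(T) = max|λ| = 0.1928; 0.1928 < 1, so it converges for any x₀.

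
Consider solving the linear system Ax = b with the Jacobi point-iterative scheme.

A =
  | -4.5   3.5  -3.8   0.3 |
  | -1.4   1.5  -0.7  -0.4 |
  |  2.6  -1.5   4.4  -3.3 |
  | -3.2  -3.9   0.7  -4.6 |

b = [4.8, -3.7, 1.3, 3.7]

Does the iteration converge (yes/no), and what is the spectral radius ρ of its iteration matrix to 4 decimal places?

Split A = D + L + U, D = diag(-4.5, 1.5, 4.4, -4.6).
Jacobi: T = -D⁻¹(L+U), T[0,3] = -(0.3)/(-4.5) = +0.0667; T[0,0] = 0.
  T[0,:] = [+0.0000 +0.7778 -0.8444 +0.0667]
  T[1,:] = [+0.9333 +0.0000 +0.4667 +0.2667]
  T[2,:] = [-0.5909 +0.3409 +0.0000 +0.7500]
  T[3,:] = [-0.6957 -0.8478 +0.1522 +0.0000]
|roots of det(T-λI)|: 1.3547, 1.0435, 0.5337, 0.5337.
ρ = 1.3547; 1.3547 > 1 ⇒ diverges.

no, ρ = 1.3547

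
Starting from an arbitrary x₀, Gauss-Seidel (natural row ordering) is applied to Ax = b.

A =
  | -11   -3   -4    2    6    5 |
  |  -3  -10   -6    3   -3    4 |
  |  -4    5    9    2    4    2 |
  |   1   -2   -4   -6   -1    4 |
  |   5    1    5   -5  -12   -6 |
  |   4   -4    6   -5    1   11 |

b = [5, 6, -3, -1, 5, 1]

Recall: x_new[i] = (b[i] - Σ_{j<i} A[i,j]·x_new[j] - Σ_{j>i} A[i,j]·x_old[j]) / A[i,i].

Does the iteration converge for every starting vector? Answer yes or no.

no

Split A = D + L + U, D = diag(-11, -10, 9, -6, -12, 11).
Gauss-Seidel: T = -(D+L)⁻¹U, row 0 first, T[0,4] = -(6)/(-11) = +0.5455; later rows by forward substitution.
  T[0,:] = [+0.0000  -0.2727  -0.3636  +0.1818  +0.5455  +0.4545]
  T[1,:] = [+0.0000  +0.0818  -0.4909  +0.2455  -0.4636  +0.2636]
  T[2,:] = [+0.0000  -0.1667  +0.1111  -0.2778  +0.0556  -0.1667]
  T[3,:] = [+0.0000  +0.0384  +0.0290  +0.1337  +0.0418  +0.7657]
  T[4,:] = [+0.0000  -0.1923  -0.1582  -0.0752  +0.1944  -0.6771]
  T[5,:] = [+0.0000  +0.2548  -0.0793  +0.2423  -0.3959  +0.4311]
|eigenvalues of T|: 1.2080, 0.2701, 0.2603, 0.2137, 0.0607, 0.0000.
ρ(T) = max|λ| = 1.2080; 1.2080 > 1 ⇒ diverges.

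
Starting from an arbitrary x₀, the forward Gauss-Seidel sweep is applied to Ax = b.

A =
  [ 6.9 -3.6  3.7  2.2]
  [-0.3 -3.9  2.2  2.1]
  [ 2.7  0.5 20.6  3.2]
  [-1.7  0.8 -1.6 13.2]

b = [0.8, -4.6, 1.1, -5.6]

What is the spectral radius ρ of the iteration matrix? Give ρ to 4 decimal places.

Let D = diag(6.9, -3.9, 20.6, 13.2); L, U the strict triangles.
Gauss-Seidel: T = -(D+L)⁻¹U, row 0 first, T[0,1] = -(-3.6)/(6.9) = +0.5217; later rows by forward substitution.
  T[0,:] = [+0.0000  +0.5217  -0.5362  -0.3188]
  T[1,:] = [+0.0000  -0.0401  +0.6054  +0.5630]
  T[2,:] = [+0.0000  -0.0674  +0.0556  -0.1272]
  T[3,:] = [+0.0000  +0.0615  -0.0990  -0.0906]
|λ(T)| sorted: 0.2300, 0.1600, 0.1600, 0.0000.
ρ(T) = max|λ| = 0.2300; 0.2300 < 1, so it converges for any x₀.

0.2300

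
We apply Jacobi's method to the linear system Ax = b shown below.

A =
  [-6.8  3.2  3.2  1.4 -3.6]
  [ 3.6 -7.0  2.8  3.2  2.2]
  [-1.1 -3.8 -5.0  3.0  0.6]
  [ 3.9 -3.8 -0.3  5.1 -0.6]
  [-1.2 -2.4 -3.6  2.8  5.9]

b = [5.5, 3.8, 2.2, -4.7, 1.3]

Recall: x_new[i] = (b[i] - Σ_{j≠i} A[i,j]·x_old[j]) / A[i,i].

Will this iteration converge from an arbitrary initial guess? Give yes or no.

Write A = D+L+U with D = diag(-6.8, -7, -5, 5.1, 5.9).
Jacobi: T = -D⁻¹(L+U), T[2,3] = -(3)/(-5) = +0.6000; T[2,2] = 0.
  T[0,:] = [+0.0000 +0.4706 +0.4706 +0.2059 -0.5294]
  T[1,:] = [+0.5143 +0.0000 +0.4000 +0.4571 +0.3143]
  T[2,:] = [-0.2200 -0.7600 +0.0000 +0.6000 +0.1200]
  T[3,:] = [-0.7647 +0.7451 +0.0588 +0.0000 +0.1176]
  T[4,:] = [+0.2034 +0.4068 +0.6102 -0.4746 +0.0000]
|roots of det(T-λI)|: 1.1821, 0.8715, 0.8715, 0.5885, 0.5885.
ρ = 1.1821; 1.1821 > 1: divergent.

no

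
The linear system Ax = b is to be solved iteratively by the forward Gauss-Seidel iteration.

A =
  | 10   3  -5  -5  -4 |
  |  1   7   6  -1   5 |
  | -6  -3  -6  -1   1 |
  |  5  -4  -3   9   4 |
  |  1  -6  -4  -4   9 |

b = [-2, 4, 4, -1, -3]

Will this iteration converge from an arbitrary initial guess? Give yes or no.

A = D + L + U where D = diag(10, 7, -6, 9, 9).
GS T = -(D+L)⁻¹U: row 0 first, T[0,3] = -(-5)/(10) = +0.5000; later rows by forward substitution.
  T[0,:] = [+0.0000 -0.3000 +0.5000 +0.5000 +0.4000]
  T[1,:] = [+0.0000 +0.0429 -0.9286 +0.0714 -0.7714]
  T[2,:] = [+0.0000 +0.2786 -0.0357 -0.7024 +0.1524]
  T[3,:] = [+0.0000 +0.2786 -0.7024 -0.4802 -0.9587]
  T[4,:] = [+0.0000 +0.3095 -1.0026 -0.5335 -0.9171]
|eigenvalues of T|: 1.4824, 0.4380, 0.4380, 0.0074, 0.0000.
ρ(T) = max|λ| = 1.4824; 1.4824 > 1, so it fails to converge.

no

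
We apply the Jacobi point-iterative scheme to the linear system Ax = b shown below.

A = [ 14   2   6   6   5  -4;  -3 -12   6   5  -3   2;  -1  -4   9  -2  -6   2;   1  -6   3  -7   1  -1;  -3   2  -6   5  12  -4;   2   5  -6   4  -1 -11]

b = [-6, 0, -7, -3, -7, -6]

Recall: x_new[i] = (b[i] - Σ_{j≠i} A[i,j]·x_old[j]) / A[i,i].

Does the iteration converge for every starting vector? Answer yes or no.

Split A = D + L + U, D = diag(14, -12, 9, -7, 12, -11).
Jacobi: T = -D⁻¹(L+U), T[2,5] = -(2)/(9) = -0.2222; T[2,2] = 0.
  T[0,:] = [+0.0000 -0.1429 -0.4286 -0.4286 -0.3571 +0.2857]
  T[1,:] = [-0.2500 +0.0000 +0.5000 +0.4167 -0.2500 +0.1667]
  T[2,:] = [+0.1111 +0.4444 +0.0000 +0.2222 +0.6667 -0.2222]
  T[3,:] = [+0.1429 -0.8571 +0.4286 +0.0000 +0.1429 -0.1429]
  T[4,:] = [+0.2500 -0.1667 +0.5000 -0.4167 +0.0000 +0.3333]
  T[5,:] = [+0.1818 +0.4545 -0.5455 +0.3636 -0.0909 +0.0000]
|roots of det(T-λI)|: 1.1902, 0.8389, 0.8389, 0.4673, 0.4673, 0.1627.
ρ = 1.1902; 1.1902 > 1, so it fails to converge.

no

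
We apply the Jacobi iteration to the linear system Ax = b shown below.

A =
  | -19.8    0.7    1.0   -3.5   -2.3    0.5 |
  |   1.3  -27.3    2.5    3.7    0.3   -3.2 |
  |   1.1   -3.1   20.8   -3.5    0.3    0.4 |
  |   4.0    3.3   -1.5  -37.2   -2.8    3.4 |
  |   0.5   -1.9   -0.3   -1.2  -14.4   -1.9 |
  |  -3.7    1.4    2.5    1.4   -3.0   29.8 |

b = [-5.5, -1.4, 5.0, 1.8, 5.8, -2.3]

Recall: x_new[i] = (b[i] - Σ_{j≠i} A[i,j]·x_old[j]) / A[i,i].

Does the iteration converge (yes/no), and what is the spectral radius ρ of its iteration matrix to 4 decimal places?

yes, ρ = 0.2068

Diagonal D = diag(-19.8, -27.3, 20.8, -37.2, -14.4, 29.8); L, U strict lower/upper.
Jacobi: T = -D⁻¹(L+U), T[0,4] = -(-2.3)/(-19.8) = -0.1162; T[0,0] = 0.
  T[0,:] = [+0.0000, +0.0354, +0.0505, -0.1768, -0.1162, +0.0253]
  T[1,:] = [+0.0476, +0.0000, +0.0916, +0.1355, +0.0110, -0.1172]
  T[2,:] = [-0.0529, +0.1490, +0.0000, +0.1683, -0.0144, -0.0192]
  T[3,:] = [+0.1075, +0.0887, -0.0403, +0.0000, -0.0753, +0.0914]
  T[4,:] = [+0.0347, -0.1319, -0.0208, -0.0833, +0.0000, -0.1319]
  T[5,:] = [+0.1242, -0.0470, -0.0839, -0.0470, +0.1007, +0.0000]
|roots of det(T-λI)|: 0.2068, 0.1650, 0.1650, 0.1471, 0.1471, 0.0994.
spectral radius ρ = 0.2068; 0.2068 < 1: convergent.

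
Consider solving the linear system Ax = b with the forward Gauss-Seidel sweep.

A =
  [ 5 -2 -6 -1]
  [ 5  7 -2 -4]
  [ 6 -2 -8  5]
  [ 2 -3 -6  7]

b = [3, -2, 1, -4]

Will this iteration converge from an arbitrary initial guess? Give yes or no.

no

Split A = D + L + U, D = diag(5, 7, -8, 7).
GS T = -(D+L)⁻¹U: row 0 first, T[0,2] = -(-6)/(5) = +1.2000; later rows by forward substitution.
  T[0,:] = [+0.0000  +0.4000  +1.2000  +0.2000]
  T[1,:] = [+0.0000  -0.2857  -0.5714  +0.4286]
  T[2,:] = [+0.0000  +0.3714  +1.0429  +0.6679]
  T[3,:] = [+0.0000  +0.0816  +0.3061  +0.6990]
|λ(T)| sorted: 1.2849, 0.2379, 0.0668, 0.0000.
ρ = 1.2849; 1.2849 > 1: divergent.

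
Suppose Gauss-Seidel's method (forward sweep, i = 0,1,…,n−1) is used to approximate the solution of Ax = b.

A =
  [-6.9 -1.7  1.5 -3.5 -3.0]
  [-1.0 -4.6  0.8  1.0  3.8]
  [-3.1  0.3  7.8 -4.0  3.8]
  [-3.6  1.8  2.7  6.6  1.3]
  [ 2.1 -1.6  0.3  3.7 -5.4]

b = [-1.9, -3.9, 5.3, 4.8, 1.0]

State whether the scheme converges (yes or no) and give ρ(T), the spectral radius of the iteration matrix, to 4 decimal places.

yes, ρ = 0.8668

Let D = diag(-6.9, -4.6, 7.8, 6.6, -5.4); L, U the strict triangles.
GS T = -(D+L)⁻¹U: row 0 first, T[0,1] = -(-1.7)/(-6.9) = -0.2464; later rows by forward substitution.
  T[0,:] = [+0.0000 -0.2464 +0.2174 -0.5072 -0.4348]
  T[1,:] = [+0.0000 +0.0536 +0.1267 +0.3277 +0.9206]
  T[2,:] = [+0.0000 -0.1000 +0.0815 +0.2986 -0.6954]
  T[3,:] = [+0.0000 -0.1081 +0.0507 -0.4882 -0.4007]
  T[4,:] = [+0.0000 -0.1913 +0.0863 -0.6123 -0.7551]
|eigenvalues of T|: 0.8668, 0.1888, 0.1888, 0.0545, 0.0000.
ρ(T) = max|λ| = 0.8668; 0.8668 < 1: convergent.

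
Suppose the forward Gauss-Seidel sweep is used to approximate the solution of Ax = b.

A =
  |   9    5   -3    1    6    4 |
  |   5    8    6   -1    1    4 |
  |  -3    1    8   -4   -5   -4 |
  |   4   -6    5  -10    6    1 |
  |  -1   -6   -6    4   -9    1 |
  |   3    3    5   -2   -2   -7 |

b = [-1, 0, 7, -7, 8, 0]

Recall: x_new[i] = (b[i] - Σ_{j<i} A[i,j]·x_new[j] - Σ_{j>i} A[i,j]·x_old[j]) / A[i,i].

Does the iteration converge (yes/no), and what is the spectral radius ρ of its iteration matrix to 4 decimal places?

no, ρ = 1.1388

A = D + L + U where D = diag(9, 8, 8, -10, -9, -7).
T_GS = -(D+L)⁻¹U: row 0 first, T[0,3] = -(1)/(9) = -0.1111; later rows by forward substitution.
  T[0,:] = [+0.0000  -0.5556  +0.3333  -0.1111  -0.6667  -0.4444]
  T[1,:] = [+0.0000  +0.3472  -0.9583  +0.1944  +0.2917  -0.2222]
  T[2,:] = [+0.0000  -0.2517  +0.2448  +0.4340  +0.3385  +0.3611]
  T[3,:] = [+0.0000  -0.5564  +0.8307  +0.0559  +0.3276  +0.2361]
  T[4,:] = [+0.0000  -0.2492  +0.8079  -0.3818  -0.2005  +0.1728]
  T[5,:] = [+0.0000  -0.0389  -0.5612  +0.4388  +0.0448  -0.1446]
moduli |λ_i(T)| = 1.1388, 0.5656, 0.5656, 0.1278, 0.1278, 0.0000.
spectral radius ρ = 1.1388; 1.1388 > 1 ⇒ diverges.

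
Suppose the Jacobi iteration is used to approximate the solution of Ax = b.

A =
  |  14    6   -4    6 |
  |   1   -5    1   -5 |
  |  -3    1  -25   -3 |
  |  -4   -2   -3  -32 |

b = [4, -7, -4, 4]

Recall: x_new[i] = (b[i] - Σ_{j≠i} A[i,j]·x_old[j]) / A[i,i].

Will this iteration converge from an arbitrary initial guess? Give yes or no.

Split A = D + L + U, D = diag(14, -5, -25, -32).
Jacobi: T = -D⁻¹(L+U), T[3,0] = -(-4)/(-32) = -0.1250; T[3,3] = 0.
  T[0,:] = [+0.0000, -0.4286, +0.2857, -0.4286]
  T[1,:] = [+0.2000, +0.0000, +0.2000, -1.0000]
  T[2,:] = [-0.1200, +0.0400, +0.0000, -0.1200]
  T[3,:] = [-0.1250, -0.0625, -0.0938, +0.0000]
|λ(T)| sorted: 0.3848, 0.3099, 0.3099, 0.2098.
ρ(T) = max|λ| = 0.3848; 0.3848 < 1 ⇒ converges.

yes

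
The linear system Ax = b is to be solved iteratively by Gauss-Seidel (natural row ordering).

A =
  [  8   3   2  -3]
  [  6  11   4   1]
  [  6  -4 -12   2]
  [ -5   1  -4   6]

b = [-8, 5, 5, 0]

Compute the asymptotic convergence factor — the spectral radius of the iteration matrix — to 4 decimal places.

0.8733

Write A = D+L+U with D = diag(8, 11, -12, 6).
Gauss-Seidel: T = -(D+L)⁻¹U, row 0 first, T[0,1] = -(3)/(8) = -0.3750; later rows by forward substitution.
  T[0,:] = [+0.0000  -0.3750  -0.2500  +0.3750]
  T[1,:] = [+0.0000  +0.2045  -0.2273  -0.2955]
  T[2,:] = [+0.0000  -0.2557  -0.0492  +0.4527]
  T[3,:] = [+0.0000  -0.5170  -0.2033  +0.6635]
|eigenvalues of T|: 0.8733, 0.1473, 0.1473, 0.0000.
ρ = 0.8733; 0.8733 < 1, so it converges for any x₀.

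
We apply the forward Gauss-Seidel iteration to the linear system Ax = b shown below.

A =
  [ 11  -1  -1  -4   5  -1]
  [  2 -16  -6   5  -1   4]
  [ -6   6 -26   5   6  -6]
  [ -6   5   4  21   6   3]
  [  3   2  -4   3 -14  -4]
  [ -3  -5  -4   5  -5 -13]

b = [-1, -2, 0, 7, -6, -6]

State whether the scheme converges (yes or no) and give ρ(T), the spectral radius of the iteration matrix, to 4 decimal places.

yes, ρ = 0.5349

Diagonal D = diag(11, -16, -26, 21, -14, -13); L, U strict lower/upper.
GS T = -(D+L)⁻¹U: row 0 first, T[0,4] = -(5)/(11) = -0.4545; later rows by forward substitution.
  T[0,:] = [+0.0000 +0.0909 +0.0909 +0.3636 -0.4545 +0.0909]
  T[1,:] = [+0.0000 +0.0114 -0.3636 +0.3580 -0.1193 +0.2614]
  T[2,:] = [+0.0000 -0.0184 -0.1049 +0.1910 +0.3081 -0.1914]
  T[3,:] = [+0.0000 +0.0268 +0.1325 -0.0177 -0.4459 -0.1426]
  T[4,:] = [+0.0000 +0.0321 +0.0259 +0.0707 -0.2980 -0.2048]
  T[5,:] = [+0.0000 -0.0217 +0.1922 -0.3144 -0.0009 -0.0387]
|eigenvalues of T|: 0.5349, 0.2835, 0.2835, 0.0708, 0.0406, 0.0000.
ρ(T) = max|λ| = 0.5349; 0.5349 < 1, so it converges for any x₀.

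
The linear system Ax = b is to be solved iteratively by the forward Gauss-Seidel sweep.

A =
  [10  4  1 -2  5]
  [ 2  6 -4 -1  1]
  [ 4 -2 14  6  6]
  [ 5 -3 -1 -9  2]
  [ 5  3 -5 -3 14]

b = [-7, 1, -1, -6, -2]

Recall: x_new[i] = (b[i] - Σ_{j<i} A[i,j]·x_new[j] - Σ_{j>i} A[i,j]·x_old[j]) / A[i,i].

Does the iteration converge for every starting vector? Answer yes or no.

yes

Let D = diag(10, 6, 14, -9, 14); L, U the strict triangles.
Gauss-Seidel: T = -(D+L)⁻¹U, row 0 first, T[0,1] = -(4)/(10) = -0.4000; later rows by forward substitution.
  T[0,:] = [+0.0000  -0.4000  -0.1000  +0.2000  -0.5000]
  T[1,:] = [+0.0000  +0.1333  +0.7000  +0.1000  +0.0000]
  T[2,:] = [+0.0000  +0.1333  +0.1286  -0.4714  -0.2857]
  T[3,:] = [+0.0000  -0.2815  -0.3032  +0.1302  -0.0238]
  T[4,:] = [+0.0000  +0.1016  -0.1333  -0.2333  +0.0714]
|λ(T)| sorted: 0.6842, 0.2550, 0.2550, 0.2039, 0.0000.
spectral radius ρ = 0.6842; 0.6842 < 1, so it converges for any x₀.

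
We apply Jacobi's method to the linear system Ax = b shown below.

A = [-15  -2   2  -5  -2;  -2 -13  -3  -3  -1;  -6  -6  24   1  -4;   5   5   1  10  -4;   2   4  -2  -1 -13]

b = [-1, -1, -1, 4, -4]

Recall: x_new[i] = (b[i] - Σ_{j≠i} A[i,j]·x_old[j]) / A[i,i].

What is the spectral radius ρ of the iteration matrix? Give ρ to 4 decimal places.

0.6075

Split A = D + L + U, D = diag(-15, -13, 24, 10, -13).
Jacobi T = -D⁻¹(L+U): T[4,0] = -(2)/(-13) = +0.1538; T[4,4] = 0.
  T[0,:] = [+0.0000 -0.1333 +0.1333 -0.3333 -0.1333]
  T[1,:] = [-0.1538 +0.0000 -0.2308 -0.2308 -0.0769]
  T[2,:] = [+0.2500 +0.2500 +0.0000 -0.0417 +0.1667]
  T[3,:] = [-0.5000 -0.5000 -0.1000 +0.0000 +0.4000]
  T[4,:] = [+0.1538 +0.3077 -0.1538 -0.0769 +0.0000]
moduli |λ_i(T)| = 0.6075, 0.4113, 0.3325, 0.3325, 0.0186.
ρ(T) = max|λ| = 0.6075; 0.6075 < 1: convergent.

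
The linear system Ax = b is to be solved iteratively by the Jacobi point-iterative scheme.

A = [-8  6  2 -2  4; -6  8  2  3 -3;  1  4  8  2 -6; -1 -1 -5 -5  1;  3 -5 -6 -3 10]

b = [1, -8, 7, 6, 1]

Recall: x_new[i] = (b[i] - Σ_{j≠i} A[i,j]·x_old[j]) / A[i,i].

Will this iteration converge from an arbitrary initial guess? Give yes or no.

no

Split A = D + L + U, D = diag(-8, 8, 8, -5, 10).
T_J = -D⁻¹(L+U): T[4,2] = -(-6)/(10) = +0.6000; T[4,4] = 0.
  T[0,:] = [+0.0000, +0.7500, +0.2500, -0.2500, +0.5000]
  T[1,:] = [+0.7500, +0.0000, -0.2500, -0.3750, +0.3750]
  T[2,:] = [-0.1250, -0.5000, +0.0000, -0.2500, +0.7500]
  T[3,:] = [-0.2000, -0.2000, -1.0000, +0.0000, +0.2000]
  T[4,:] = [-0.3000, +0.5000, +0.6000, +0.3000, +0.0000]
|roots of det(T-λI)|: 1.3479, 0.8389, 0.8389, 0.5229, 0.3333.
spectral radius ρ = 1.3479; 1.3479 > 1, so it fails to converge.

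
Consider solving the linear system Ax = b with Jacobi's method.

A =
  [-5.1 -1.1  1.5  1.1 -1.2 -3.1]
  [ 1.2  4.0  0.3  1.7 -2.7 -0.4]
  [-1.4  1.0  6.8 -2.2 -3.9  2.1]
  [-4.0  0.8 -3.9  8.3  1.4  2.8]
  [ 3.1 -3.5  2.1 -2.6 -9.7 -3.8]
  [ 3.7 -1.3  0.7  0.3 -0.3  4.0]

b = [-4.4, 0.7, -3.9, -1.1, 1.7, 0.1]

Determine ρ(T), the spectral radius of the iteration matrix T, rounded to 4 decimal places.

1.1770

Diagonal D = diag(-5.1, 4, 6.8, 8.3, -9.7, 4); L, U strict lower/upper.
T_J = -D⁻¹(L+U): T[4,2] = -(2.1)/(-9.7) = +0.2165; T[4,4] = 0.
  T[0,:] = [+0.0000  -0.2157  +0.2941  +0.2157  -0.2353  -0.6078]
  T[1,:] = [-0.3000  +0.0000  -0.0750  -0.4250  +0.6750  +0.1000]
  T[2,:] = [+0.2059  -0.1471  +0.0000  +0.3235  +0.5735  -0.3088]
  T[3,:] = [+0.4819  -0.0964  +0.4699  +0.0000  -0.1687  -0.3373]
  T[4,:] = [+0.3196  -0.3608  +0.2165  -0.2680  +0.0000  -0.3918]
  T[5,:] = [-0.9250  +0.3250  -0.1750  -0.0750  +0.0750  +0.0000]
|eigenvalues of T|: 1.1770, 0.7520, 0.6071, 0.5142, 0.5142, 0.0670.
ρ(T) = max|λ| = 1.1770; 1.1770 > 1: divergent.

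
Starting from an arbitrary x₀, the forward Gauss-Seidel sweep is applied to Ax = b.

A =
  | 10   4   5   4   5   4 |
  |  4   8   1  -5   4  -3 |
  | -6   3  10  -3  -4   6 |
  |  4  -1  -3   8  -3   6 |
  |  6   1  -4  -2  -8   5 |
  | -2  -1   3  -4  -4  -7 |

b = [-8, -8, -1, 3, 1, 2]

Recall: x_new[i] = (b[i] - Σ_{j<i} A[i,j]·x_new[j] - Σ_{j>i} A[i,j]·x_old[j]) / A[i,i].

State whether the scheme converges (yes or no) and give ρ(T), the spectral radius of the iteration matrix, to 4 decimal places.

no, ρ = 1.1260

Write A = D+L+U with D = diag(10, 8, 10, 8, -8, -7).
GS T = -(D+L)⁻¹U: row 0 first, T[0,1] = -(4)/(10) = -0.4000; later rows by forward substitution.
  T[0,:] = [+0.0000  -0.4000  -0.5000  -0.4000  -0.5000  -0.4000]
  T[1,:] = [+0.0000  +0.2000  +0.1250  +0.8250  -0.2500  +0.5750]
  T[2,:] = [+0.0000  -0.3000  -0.3375  -0.1875  +0.1750  -1.0125]
  T[3,:] = [+0.0000  +0.1125  +0.1391  +0.2328  +0.6594  -0.8578]
  T[4,:] = [+0.0000  -0.1531  -0.2254  -0.1613  -0.6586  +1.1176]
  T[5,:] = [+0.0000  -0.0196  +0.0297  -0.1248  +0.2531  -0.5502]
|roots of det(T-λI)|: 1.1260, 0.3507, 0.2422, 0.1795, 0.0585, 0.0000.
spectral radius ρ = 1.1260; 1.1260 > 1: divergent.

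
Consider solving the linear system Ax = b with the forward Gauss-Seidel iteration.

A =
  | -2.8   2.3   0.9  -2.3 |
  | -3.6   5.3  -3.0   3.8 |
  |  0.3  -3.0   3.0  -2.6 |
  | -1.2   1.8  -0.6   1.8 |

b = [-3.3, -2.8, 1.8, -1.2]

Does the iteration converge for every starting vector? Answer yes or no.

no

Let D = diag(-2.8, 5.3, 3, 1.8); L, U the strict triangles.
T_GS = -(D+L)⁻¹U: row 0 first, T[0,2] = -(0.9)/(-2.8) = +0.3214; later rows by forward substitution.
  T[0,:] = [+0.0000 +0.8214 +0.3214 -0.8214]
  T[1,:] = [+0.0000 +0.5580 +0.7844 -1.2749]
  T[2,:] = [+0.0000 +0.4758 +0.7522 -0.3261]
  T[3,:] = [+0.0000 +0.1483 -0.3193 +0.6186]
|roots of det(T-λI)|: 1.3903, 0.4396, 0.4396, 0.0000.
spectral radius ρ = 1.3903; 1.3903 > 1 ⇒ diverges.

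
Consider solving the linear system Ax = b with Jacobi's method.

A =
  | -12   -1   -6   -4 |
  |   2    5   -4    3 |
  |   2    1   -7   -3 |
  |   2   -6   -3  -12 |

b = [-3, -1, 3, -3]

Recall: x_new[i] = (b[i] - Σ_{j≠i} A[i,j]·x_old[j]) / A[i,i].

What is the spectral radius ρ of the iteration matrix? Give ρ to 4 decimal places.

Diagonal D = diag(-12, 5, -7, -12); L, U strict lower/upper.
Jacobi T = -D⁻¹(L+U): T[2,3] = -(-3)/(-7) = -0.4286; T[2,2] = 0.
  T[0,:] = [+0.0000, -0.0833, -0.5000, -0.3333]
  T[1,:] = [-0.4000, +0.0000, +0.8000, -0.6000]
  T[2,:] = [+0.2857, +0.1429, +0.0000, -0.4286]
  T[3,:] = [+0.1667, -0.5000, -0.2500, +0.0000]
|λ(T)| sorted: 0.8722, 0.6102, 0.4945, 0.4945.
ρ(T) = max|λ| = 0.8722; 0.8722 < 1, so it converges for any x₀.

0.8722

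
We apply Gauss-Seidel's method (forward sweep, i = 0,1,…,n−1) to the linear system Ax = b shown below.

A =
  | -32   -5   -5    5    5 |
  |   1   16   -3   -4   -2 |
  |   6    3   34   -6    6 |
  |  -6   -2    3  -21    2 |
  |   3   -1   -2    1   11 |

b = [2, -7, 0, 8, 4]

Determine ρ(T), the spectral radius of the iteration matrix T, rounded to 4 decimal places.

0.1592

Write A = D+L+U with D = diag(-32, 16, 34, -21, 11).
Gauss-Seidel: T = -(D+L)⁻¹U, row 0 first, T[0,4] = -(5)/(-32) = +0.1562; later rows by forward substitution.
  T[0,:] = [+0.0000  -0.1562  -0.1562  +0.1562  +0.1562]
  T[1,:] = [+0.0000  +0.0098  +0.1973  +0.2402  +0.1152]
  T[2,:] = [+0.0000  +0.0267  +0.0102  +0.1277  -0.2142]
  T[3,:] = [+0.0000  +0.0475  +0.0273  -0.0493  +0.0090]
  T[4,:] = [+0.0000  +0.0440  +0.0599  +0.0069  -0.0719]
eigenvalue magnitudes: 0.1592, 0.1266, 0.0816, 0.0816, 0.0000.
ρ(T) = max|λ| = 0.1592; 0.1592 < 1 ⇒ converges.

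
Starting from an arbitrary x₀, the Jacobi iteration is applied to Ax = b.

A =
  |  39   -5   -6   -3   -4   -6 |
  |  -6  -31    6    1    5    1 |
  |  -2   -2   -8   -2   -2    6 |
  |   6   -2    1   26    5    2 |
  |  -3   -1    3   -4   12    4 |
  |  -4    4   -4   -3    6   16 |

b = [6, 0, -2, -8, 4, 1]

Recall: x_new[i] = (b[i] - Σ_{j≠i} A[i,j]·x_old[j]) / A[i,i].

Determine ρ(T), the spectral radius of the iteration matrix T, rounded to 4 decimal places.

Split A = D + L + U, D = diag(39, -31, -8, 26, 12, 16).
T_J = -D⁻¹(L+U): T[5,2] = -(-4)/(16) = +0.2500; T[5,5] = 0.
  T[0,:] = [+0.0000  +0.1282  +0.1538  +0.0769  +0.1026  +0.1538]
  T[1,:] = [-0.1935  +0.0000  +0.1935  +0.0323  +0.1613  +0.0323]
  T[2,:] = [-0.2500  -0.2500  +0.0000  -0.2500  -0.2500  +0.7500]
  T[3,:] = [-0.2308  +0.0769  -0.0385  +0.0000  -0.1923  -0.0769]
  T[4,:] = [+0.2500  +0.0833  -0.2500  +0.3333  +0.0000  -0.3333]
  T[5,:] = [+0.2500  -0.2500  +0.2500  +0.1875  -0.3750  +0.0000]
eigenvalue magnitudes: 0.6833, 0.4652, 0.3204, 0.3204, 0.2940, 0.2940.
ρ = 0.6833; 0.6833 < 1: convergent.

0.6833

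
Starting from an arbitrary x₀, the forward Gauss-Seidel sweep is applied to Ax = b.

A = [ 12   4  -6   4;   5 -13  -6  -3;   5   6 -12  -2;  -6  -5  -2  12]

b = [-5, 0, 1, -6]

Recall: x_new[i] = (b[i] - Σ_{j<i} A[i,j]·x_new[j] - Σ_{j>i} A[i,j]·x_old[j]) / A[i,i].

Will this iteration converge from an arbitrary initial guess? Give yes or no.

Diagonal D = diag(12, -13, -12, 12); L, U strict lower/upper.
Gauss-Seidel: T = -(D+L)⁻¹U, row 0 first, T[0,1] = -(4)/(12) = -0.3333; later rows by forward substitution.
  T[0,:] = [+0.0000  -0.3333  +0.5000  -0.3333]
  T[1,:] = [+0.0000  -0.1282  -0.2692  -0.3590]
  T[2,:] = [+0.0000  -0.2030  +0.0737  -0.4850]
  T[3,:] = [+0.0000  -0.2539  +0.1501  -0.3971]
|roots of det(T-λI)|: 0.5911, 0.1473, 0.1473, 0.0000.
ρ = 0.5911; 0.5911 < 1: convergent.

yes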